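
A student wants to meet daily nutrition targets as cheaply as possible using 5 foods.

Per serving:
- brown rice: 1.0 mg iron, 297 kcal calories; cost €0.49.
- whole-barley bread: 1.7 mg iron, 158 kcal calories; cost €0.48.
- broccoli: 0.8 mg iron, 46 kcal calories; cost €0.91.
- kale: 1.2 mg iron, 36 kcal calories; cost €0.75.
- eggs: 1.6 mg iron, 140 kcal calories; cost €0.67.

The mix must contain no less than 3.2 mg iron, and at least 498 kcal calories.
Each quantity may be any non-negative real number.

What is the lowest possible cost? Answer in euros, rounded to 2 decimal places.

Let x1 = servings of brown rice, x2 = servings of whole-barley bread, x3 = servings of broccoli, x4 = servings of kale, x5 = servings of eggs.
min 0.49x1 + 0.48x2 + 0.91x3 + 0.75x4 + 0.67x5 subject to:
  1x1 + 1.7x2 + 0.8x3 + 1.2x4 + 1.6x5 ≥ 3.2   (iron)
  297x1 + 158x2 + 46x3 + 36x4 + 140x5 ≥ 498   (calories)
  x1, x2, x3, x4, x5 ≥ 0.
The cheapest feasible vertex uses only brown rice, whole-barley bread; broccoli, kale, eggs are not used. Binding constraints: iron and calories.
So brown rice = 0.983 servings, whole-barley bread = 1.304 servings.
Objective = 0.49·0.983 + 0.48·1.304 = 1.1076.

€1.11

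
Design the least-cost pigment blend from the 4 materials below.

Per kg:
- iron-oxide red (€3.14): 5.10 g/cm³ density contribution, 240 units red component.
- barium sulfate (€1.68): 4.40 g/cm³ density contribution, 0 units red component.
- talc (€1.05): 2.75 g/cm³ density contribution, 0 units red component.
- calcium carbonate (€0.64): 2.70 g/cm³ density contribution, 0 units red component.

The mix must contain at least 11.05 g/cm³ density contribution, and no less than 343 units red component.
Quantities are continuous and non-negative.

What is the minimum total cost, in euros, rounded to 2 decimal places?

€5.38

Let x1 = kg of iron-oxide red, x2 = kg of barium sulfate, x3 = kg of talc, x4 = kg of calcium carbonate.
Minimize 3.14x1 + 1.68x2 + 1.05x3 + 0.64x4 s.t.:
  5.1x1 + 4.4x2 + 2.75x3 + 2.7x4 ≥ 11.05   (density contribution)
  240x1 ≥ 343   (red component)
  x1, x2, x3, x4 ≥ 0.
The optimal basis is {iron-oxide red, calcium carbonate}; barium sulfate, talc drop out. There the density contribution and red component constraints are tight.
So iron-oxide red = 1.429 kg, calcium carbonate = 1.393 kg.
Objective = 3.14·1.429 + 0.64·1.393 = 5.3786.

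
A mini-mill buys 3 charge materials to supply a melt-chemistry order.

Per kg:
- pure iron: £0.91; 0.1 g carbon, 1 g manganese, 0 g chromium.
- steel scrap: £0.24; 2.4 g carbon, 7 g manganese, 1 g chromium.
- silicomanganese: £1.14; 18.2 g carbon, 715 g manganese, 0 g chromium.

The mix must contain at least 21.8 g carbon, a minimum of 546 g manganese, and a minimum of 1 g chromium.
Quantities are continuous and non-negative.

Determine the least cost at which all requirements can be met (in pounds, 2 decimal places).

£1.46

Set it up as a linear program. Let x1 = kg of pure iron, x2 = kg of steel scrap, x3 = kg of silicomanganese.
Minimize 0.91x1 + 0.24x2 + 1.14x3 s.t.:
  0.1x1 + 2.4x2 + 18.2x3 ≥ 21.8   (carbon)
  1x1 + 7x2 + 715x3 ≥ 546   (manganese)
  1x2 ≥ 1   (chromium)
  x1, x2, x3 ≥ 0.
The optimal basis is {steel scrap, silicomanganese}; pure iron drops out. The carbon and chromium requirements are met with equality.
Solving gives x2 = 1, x3 = 1.066.
Hence cost = 0.24·1 + 1.14·1.066 = £1.4552.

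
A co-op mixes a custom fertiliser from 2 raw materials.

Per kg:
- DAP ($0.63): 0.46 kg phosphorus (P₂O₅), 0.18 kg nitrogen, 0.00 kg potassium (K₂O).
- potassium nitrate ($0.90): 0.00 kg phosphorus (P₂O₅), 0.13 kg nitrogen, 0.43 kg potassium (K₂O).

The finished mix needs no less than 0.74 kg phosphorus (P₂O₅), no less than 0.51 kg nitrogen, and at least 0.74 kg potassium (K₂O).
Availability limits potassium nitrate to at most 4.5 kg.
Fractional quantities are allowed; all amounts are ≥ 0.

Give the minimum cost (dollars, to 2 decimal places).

$2.56

Let x1 = kg of DAP, x2 = kg of potassium nitrate.
min 0.63x1 + 0.9x2 subject to:
  0.46x1 ≥ 0.74   (phosphorus (P₂O₅))
  0.18x1 + 0.13x2 ≥ 0.51   (nitrogen)
  0.43x2 ≥ 0.74   (potassium (K₂O))
  x2 ≤ 4.5
  x1, x2 ≥ 0.
Both inputs are positive at the optimum. Binding constraints: phosphorus (P₂O₅) and potassium (K₂O).
So DAP = 1.609 kg, potassium nitrate = 1.721 kg.
Objective = 0.63·1.609 + 0.9·1.721 = 2.5626.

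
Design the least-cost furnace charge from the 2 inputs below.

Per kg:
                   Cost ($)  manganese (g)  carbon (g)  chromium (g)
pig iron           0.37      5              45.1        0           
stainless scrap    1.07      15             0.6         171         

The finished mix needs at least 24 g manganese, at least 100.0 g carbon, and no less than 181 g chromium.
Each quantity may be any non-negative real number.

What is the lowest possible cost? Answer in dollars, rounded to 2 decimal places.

$1.95

Set it up as a linear program. Let x1 = kg of pig iron, x2 = kg of stainless scrap.
Minimise 0.37x1 + 1.07x2 with:
  5x1 + 15x2 ≥ 24   (manganese)
  45.1x1 + 0.6x2 ≥ 100   (carbon)
  171x2 ≥ 181   (chromium)
  x1, x2 ≥ 0.
Both inputs are positive at the optimum. Binding constraints: carbon and chromium.
That vertex is x1 = 2.203, x2 = 1.058.
Cost = 0.37·2.203 + 1.07·1.058 = 1.9472.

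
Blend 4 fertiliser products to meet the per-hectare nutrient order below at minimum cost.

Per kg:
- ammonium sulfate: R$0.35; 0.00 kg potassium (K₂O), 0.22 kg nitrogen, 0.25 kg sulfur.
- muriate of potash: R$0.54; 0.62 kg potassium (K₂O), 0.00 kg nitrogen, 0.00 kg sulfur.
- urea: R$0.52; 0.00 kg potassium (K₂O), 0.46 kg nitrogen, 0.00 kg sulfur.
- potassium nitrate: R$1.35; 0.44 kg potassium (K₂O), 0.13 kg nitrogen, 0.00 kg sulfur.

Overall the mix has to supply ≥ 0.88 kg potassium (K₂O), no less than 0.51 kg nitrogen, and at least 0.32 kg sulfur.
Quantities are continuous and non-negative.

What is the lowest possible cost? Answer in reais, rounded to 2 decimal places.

Let x1 = kg of ammonium sulfate, x2 = kg of muriate of potash, x3 = kg of urea, x4 = kg of potassium nitrate.
min 0.35x1 + 0.54x2 + 0.52x3 + 1.35x4 s.t.:
  0.62x2 + 0.44x4 ≥ 0.88   (potassium (K₂O))
  0.22x1 + 0.46x3 + 0.13x4 ≥ 0.51   (nitrogen)
  0.25x1 ≥ 0.32   (sulfur)
  x1, x2, x3, x4 ≥ 0.
The optimal basis is {ammonium sulfate, muriate of potash, urea}; potassium nitrate drops out. The potassium (K₂O), nitrogen, sulfur requirements are met with equality.
So ammonium sulfate = 1.28 kg, muriate of potash = 1.419 kg, urea = 0.4965 kg.
Total cost: 0.35·1.28 + 0.54·1.419 + 0.52·0.4965 = 1.4724.

R$1.47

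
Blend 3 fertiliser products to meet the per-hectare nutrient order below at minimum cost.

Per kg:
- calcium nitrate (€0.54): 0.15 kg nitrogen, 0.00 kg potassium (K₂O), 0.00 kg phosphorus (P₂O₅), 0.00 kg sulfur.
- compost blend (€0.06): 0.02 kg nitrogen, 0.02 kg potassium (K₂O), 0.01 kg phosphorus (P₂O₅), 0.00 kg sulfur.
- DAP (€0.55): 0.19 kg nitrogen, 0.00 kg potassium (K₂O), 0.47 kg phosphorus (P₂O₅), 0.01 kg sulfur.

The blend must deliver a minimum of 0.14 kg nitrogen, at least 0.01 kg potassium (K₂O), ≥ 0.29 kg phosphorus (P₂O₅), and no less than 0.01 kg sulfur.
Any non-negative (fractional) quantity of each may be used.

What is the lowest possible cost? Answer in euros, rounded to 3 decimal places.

This is a linear program. Let x1 = kg of calcium nitrate, x2 = kg of compost blend, x3 = kg of DAP.
Minimise 0.54x1 + 0.06x2 + 0.55x3 subject to:
  0.15x1 + 0.02x2 + 0.19x3 ≥ 0.14   (nitrogen)
  0.02x2 ≥ 0.01   (potassium (K₂O))
  0.01x2 + 0.47x3 ≥ 0.29   (phosphorus (P₂O₅))
  0.01x3 ≥ 0.01   (sulfur)
  x1, x2, x3 ≥ 0.
At the optimum only compost blend, DAP are positive (calcium nitrate = 0). There the potassium (K₂O) and sulfur constraints are tight.
Optimal quantities: compost blend = 0.5 kg, DAP = 1 kg.
Cost = 0.06·0.5 + 0.55·1 = 0.58000.

€0.580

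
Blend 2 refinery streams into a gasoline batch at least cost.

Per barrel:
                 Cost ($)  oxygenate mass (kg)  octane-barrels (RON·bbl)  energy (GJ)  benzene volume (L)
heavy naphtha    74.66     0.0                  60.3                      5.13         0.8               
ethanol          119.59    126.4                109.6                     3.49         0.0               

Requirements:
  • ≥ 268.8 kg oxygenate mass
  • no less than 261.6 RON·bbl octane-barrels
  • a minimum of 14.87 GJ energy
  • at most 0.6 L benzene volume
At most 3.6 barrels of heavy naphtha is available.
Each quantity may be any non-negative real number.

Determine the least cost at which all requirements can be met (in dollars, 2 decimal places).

Let x1 = barrels of heavy naphtha, x2 = barrels of ethanol.
Minimize 74.66x1 + 119.59x2 s.t.:
  126.4x2 ≥ 268.8   (oxygenate mass)
  60.3x1 + 109.6x2 ≥ 261.6   (octane-barrels)
  5.13x1 + 3.49x2 ≥ 14.87   (energy)
  0.8x1 ≤ 0.6   (benzene volume)
  x1 ≤ 3.6
  x1, x2 ≥ 0.
Both inputs are positive at the optimum. There the energy and benzene volume constraints are tight.
So heavy naphtha = 0.75 barrels, ethanol = 3.1583 barrels.
Hence cost = 74.66·0.75 + 119.59·3.1583 = $433.6961.

$433.70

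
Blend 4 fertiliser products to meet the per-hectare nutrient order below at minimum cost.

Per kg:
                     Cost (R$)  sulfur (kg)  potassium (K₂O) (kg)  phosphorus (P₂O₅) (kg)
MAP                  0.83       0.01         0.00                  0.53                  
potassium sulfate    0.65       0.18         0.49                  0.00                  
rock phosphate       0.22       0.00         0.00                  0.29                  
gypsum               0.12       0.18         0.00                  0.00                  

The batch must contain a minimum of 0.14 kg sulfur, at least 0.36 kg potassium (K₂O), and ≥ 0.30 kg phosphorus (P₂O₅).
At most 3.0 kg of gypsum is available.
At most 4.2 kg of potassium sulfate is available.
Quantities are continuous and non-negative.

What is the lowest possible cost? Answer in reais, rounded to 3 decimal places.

R$0.710

Set it up as a linear program. Let x1 = kg of MAP, x2 = kg of potassium sulfate, x3 = kg of rock phosphate, x4 = kg of gypsum.
min 0.83x1 + 0.65x2 + 0.22x3 + 0.12x4 s.t.:
  0.01x1 + 0.18x2 + 0.18x4 ≥ 0.14   (sulfur)
  0.49x2 ≥ 0.36   (potassium (K₂O))
  0.53x1 + 0.29x3 ≥ 0.3   (phosphorus (P₂O₅))
  x4 ≤ 3
  x2 ≤ 4.2
  x1, x2, x3, x4 ≥ 0.
The cheapest feasible vertex uses only potassium sulfate, rock phosphate, gypsum; MAP is not used. There the sulfur, potassium (K₂O), phosphorus (P₂O₅) constraints are tight.
So potassium sulfate = 0.7347 kg, rock phosphate = 1.034 kg, gypsum = 0.04308 kg.
Total cost: 0.65·0.7347 + 0.22·1.034 + 0.12·0.04308 = 0.71020.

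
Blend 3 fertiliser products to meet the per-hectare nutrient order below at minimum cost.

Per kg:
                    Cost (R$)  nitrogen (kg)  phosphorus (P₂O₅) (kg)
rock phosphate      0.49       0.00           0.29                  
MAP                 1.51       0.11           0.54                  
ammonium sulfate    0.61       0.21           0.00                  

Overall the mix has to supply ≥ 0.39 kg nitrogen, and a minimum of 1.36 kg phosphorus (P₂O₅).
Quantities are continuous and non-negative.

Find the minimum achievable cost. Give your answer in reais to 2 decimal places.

R$3.43

Let x1 = kg of rock phosphate, x2 = kg of MAP, x3 = kg of ammonium sulfate.
Minimise 0.49x1 + 1.51x2 + 0.61x3 s.t.:
  0.11x2 + 0.21x3 ≥ 0.39   (nitrogen)
  0.29x1 + 0.54x2 ≥ 1.36   (phosphorus (P₂O₅))
  x1, x2, x3 ≥ 0.
The cheapest feasible vertex uses only rock phosphate, ammonium sulfate; MAP is not used. The nitrogen and phosphorus (P₂O₅) requirements are met with equality.
So rock phosphate = 4.69 kg, ammonium sulfate = 1.857 kg.
Objective = 0.49·4.69 + 0.61·1.857 = 3.4309.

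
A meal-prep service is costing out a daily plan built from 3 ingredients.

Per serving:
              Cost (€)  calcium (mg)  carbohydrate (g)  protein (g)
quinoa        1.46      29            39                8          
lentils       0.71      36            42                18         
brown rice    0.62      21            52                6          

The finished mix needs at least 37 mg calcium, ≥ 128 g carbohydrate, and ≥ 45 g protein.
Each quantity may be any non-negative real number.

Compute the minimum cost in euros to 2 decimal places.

This is a linear program. Let x1 = servings of quinoa, x2 = servings of lentils, x3 = servings of brown rice.
Minimize 1.46x1 + 0.71x2 + 0.62x3 s.t.:
  29x1 + 36x2 + 21x3 ≥ 37   (calcium)
  39x1 + 42x2 + 52x3 ≥ 128   (carbohydrate)
  8x1 + 18x2 + 6x3 ≥ 45   (protein)
  x1, x2, x3 ≥ 0.
The minimum-cost mix takes nothing from quinoa — only lentils, brown rice. The carbohydrate and protein requirements are met with equality.
Solving gives x2 = 2.298, x3 = 0.6053.
Hence cost = 0.71·2.298 + 0.62·0.6053 = €2.0069.

€2.01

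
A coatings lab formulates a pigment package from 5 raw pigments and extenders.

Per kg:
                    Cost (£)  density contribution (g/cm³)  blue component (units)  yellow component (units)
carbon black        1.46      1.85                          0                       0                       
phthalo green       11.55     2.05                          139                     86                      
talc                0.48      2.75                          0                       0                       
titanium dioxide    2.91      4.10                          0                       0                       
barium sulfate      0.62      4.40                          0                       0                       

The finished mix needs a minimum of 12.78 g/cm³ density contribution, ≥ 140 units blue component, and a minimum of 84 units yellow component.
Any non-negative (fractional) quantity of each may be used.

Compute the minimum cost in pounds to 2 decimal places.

£13.14

Set it up as a linear program. Let x1 = kg of carbon black, x2 = kg of phthalo green, x3 = kg of talc, x4 = kg of titanium dioxide, x5 = kg of barium sulfate.
min 1.46x1 + 11.55x2 + 0.48x3 + 2.91x4 + 0.62x5 subject to:
  1.85x1 + 2.05x2 + 2.75x3 + 4.1x4 + 4.4x5 ≥ 12.78   (density contribution)
  139x2 ≥ 140   (blue component)
  86x2 ≥ 84   (yellow component)
  x1, x2, x3, x4, x5 ≥ 0.
The minimum-cost mix takes nothing from carbon black, talc, titanium dioxide — only phthalo green, barium sulfate. The density contribution and blue component requirements are met with equality.
So phthalo green = 1.007 kg, barium sulfate = 2.435 kg.
Total cost: 11.55·1.007 + 0.62·2.435 = 13.1406.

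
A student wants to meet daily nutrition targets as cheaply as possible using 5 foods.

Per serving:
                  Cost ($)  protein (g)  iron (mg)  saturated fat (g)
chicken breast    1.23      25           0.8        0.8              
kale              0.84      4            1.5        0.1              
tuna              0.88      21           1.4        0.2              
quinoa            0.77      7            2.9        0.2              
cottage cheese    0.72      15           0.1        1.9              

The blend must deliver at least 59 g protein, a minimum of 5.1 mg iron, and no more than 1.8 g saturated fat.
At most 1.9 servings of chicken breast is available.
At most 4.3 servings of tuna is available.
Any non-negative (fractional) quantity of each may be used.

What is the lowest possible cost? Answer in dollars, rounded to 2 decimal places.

Let x1 = servings of chicken breast, x2 = servings of kale, x3 = servings of tuna, x4 = servings of quinoa, x5 = servings of cottage cheese.
Minimize 1.23x1 + 0.84x2 + 0.88x3 + 0.77x4 + 0.72x5 with:
  25x1 + 4x2 + 21x3 + 7x4 + 15x5 ≥ 59   (protein)
  0.8x1 + 1.5x2 + 1.4x3 + 2.9x4 + 0.1x5 ≥ 5.1   (iron)
  0.8x1 + 0.1x2 + 0.2x3 + 0.2x4 + 1.9x5 ≤ 1.8   (saturated fat)
  x1 ≤ 1.9
  x3 ≤ 4.3
  x1, x2, x3, x4, x5 ≥ 0.
The optimal basis is {tuna, quinoa}; chicken breast, kale, cottage cheese drop out. Binding constraints: protein and iron.
Optimal quantities: tuna = 2.65 servings, quinoa = 0.4795 servings.
Total cost: 0.88·2.65 + 0.77·0.4795 = 2.7012.

$2.70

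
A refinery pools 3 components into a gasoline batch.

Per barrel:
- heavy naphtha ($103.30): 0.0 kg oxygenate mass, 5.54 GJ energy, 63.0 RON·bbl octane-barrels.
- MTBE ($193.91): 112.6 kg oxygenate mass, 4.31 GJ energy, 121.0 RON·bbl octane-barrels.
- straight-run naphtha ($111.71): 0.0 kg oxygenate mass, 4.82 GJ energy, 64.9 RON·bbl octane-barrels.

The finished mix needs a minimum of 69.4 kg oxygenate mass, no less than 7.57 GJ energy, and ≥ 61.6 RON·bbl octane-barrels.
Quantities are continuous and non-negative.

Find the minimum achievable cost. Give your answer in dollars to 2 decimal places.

This is a linear program. Let x1 = barrels of heavy naphtha, x2 = barrels of MTBE, x3 = barrels of straight-run naphtha.
Minimise 103.3x1 + 193.91x2 + 111.71x3 with:
  112.6x2 ≥ 69.4   (oxygenate mass)
  5.54x1 + 4.31x2 + 4.82x3 ≥ 7.57   (energy)
  63x1 + 121x2 + 64.9x3 ≥ 61.6   (octane-barrels)
  x1, x2, x3 ≥ 0.
The cheapest feasible vertex uses only heavy naphtha, MTBE; straight-run naphtha is not used. The oxygenate mass and energy requirements are met with equality.
Optimal quantities: heavy naphtha = 0.88693 barrels, MTBE = 0.61634 barrels.
Cost = 103.3·0.88693 + 193.91·0.61634 = 211.1344.

$211.13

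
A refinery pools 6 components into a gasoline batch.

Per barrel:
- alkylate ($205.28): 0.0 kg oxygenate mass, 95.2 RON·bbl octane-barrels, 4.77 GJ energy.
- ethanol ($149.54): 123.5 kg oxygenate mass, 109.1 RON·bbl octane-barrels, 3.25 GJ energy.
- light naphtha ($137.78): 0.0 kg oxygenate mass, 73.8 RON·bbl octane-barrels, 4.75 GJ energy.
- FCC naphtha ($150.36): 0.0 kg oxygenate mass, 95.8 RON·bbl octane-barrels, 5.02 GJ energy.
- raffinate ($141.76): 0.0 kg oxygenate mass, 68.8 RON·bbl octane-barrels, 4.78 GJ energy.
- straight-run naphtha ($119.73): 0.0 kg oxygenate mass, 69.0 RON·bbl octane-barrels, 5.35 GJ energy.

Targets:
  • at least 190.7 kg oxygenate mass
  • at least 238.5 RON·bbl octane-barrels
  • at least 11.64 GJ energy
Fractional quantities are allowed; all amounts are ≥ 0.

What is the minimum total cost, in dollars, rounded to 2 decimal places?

$379.10

Set it up as a linear program. Let x1 = barrels of alkylate, x2 = barrels of ethanol, x3 = barrels of light naphtha, x4 = barrels of FCC naphtha, x5 = barrels of raffinate, x6 = barrels of straight-run naphtha.
min 205.28x1 + 149.54x2 + 137.78x3 + 150.36x4 + 141.76x5 + 119.73x6 with:
  123.5x2 ≥ 190.7   (oxygenate mass)
  95.2x1 + 109.1x2 + 73.8x3 + 95.8x4 + 68.8x5 + 69x6 ≥ 238.5   (octane-barrels)
  4.77x1 + 3.25x2 + 4.75x3 + 5.02x4 + 4.78x5 + 5.35x6 ≥ 11.64   (energy)
  x1, x2, x3, x4, x5, x6 ≥ 0.
At the optimum only ethanol, straight-run naphtha are positive (alkylate, light naphtha, FCC naphtha, raffinate = 0). There the oxygenate mass and energy constraints are tight.
Solving gives x2 = 1.54413, x6 = 1.23768.
Cost = 149.54·1.54413 + 119.73·1.23768 = 379.0966.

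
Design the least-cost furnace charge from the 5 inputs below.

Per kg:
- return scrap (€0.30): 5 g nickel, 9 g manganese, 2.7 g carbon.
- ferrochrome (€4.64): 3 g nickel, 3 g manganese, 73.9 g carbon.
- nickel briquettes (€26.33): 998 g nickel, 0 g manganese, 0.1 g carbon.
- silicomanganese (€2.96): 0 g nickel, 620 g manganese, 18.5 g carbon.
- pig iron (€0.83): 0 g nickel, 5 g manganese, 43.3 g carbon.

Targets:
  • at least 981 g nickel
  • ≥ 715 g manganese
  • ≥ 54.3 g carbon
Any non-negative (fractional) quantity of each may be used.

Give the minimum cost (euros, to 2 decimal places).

€29.91

Let x1 = kg of return scrap, x2 = kg of ferrochrome, x3 = kg of nickel briquettes, x4 = kg of silicomanganese, x5 = kg of pig iron.
Minimize 0.3x1 + 4.64x2 + 26.33x3 + 2.96x4 + 0.83x5 subject to:
  5x1 + 3x2 + 998x3 ≥ 981   (nickel)
  9x1 + 3x2 + 620x4 + 5x5 ≥ 715   (manganese)
  2.7x1 + 73.9x2 + 0.1x3 + 18.5x4 + 43.3x5 ≥ 54.3   (carbon)
  x1, x2, x3, x4, x5 ≥ 0.
The optimal basis is {nickel briquettes, silicomanganese, pig iron}; return scrap, ferrochrome drop out. The nickel, manganese, carbon requirements are met with equality.
That vertex is x3 = 0.983, x4 = 1.147, x5 = 0.7617.
Total cost: 26.33·0.983 + 2.96·1.147 + 0.83·0.7617 = 29.9097.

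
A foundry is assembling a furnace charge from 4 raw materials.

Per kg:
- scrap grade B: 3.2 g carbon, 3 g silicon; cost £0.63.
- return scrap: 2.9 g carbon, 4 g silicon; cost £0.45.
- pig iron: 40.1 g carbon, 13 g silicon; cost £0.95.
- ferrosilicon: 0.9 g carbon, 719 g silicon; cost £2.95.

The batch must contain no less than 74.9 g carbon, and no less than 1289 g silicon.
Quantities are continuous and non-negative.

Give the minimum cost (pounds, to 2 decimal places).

Let x1 = kg of scrap grade B, x2 = kg of return scrap, x3 = kg of pig iron, x4 = kg of ferrosilicon.
Minimize 0.63x1 + 0.45x2 + 0.95x3 + 2.95x4 with:
  3.2x1 + 2.9x2 + 40.1x3 + 0.9x4 ≥ 74.9   (carbon)
  3x1 + 4x2 + 13x3 + 719x4 ≥ 1289   (silicon)
  x1, x2, x3, x4 ≥ 0.
The cheapest feasible vertex uses only pig iron, ferrosilicon; scrap grade B, return scrap are not used. The carbon and silicon requirements are met with equality.
Optimal quantities: pig iron = 1.828 kg, ferrosilicon = 1.76 kg.
Total cost: 0.95·1.828 + 2.95·1.76 = 6.9286.

£6.93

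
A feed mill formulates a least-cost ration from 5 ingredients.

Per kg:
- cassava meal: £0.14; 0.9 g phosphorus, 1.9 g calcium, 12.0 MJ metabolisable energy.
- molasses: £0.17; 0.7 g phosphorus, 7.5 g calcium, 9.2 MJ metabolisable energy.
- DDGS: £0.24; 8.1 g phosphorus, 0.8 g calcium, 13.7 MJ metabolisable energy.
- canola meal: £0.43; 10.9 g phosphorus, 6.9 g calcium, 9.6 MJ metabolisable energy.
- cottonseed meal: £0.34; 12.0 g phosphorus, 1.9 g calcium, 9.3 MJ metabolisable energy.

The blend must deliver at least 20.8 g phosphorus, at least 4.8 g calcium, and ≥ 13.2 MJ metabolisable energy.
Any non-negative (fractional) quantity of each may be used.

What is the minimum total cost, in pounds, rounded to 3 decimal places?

£0.620

Let x1 = kg of cassava meal, x2 = kg of molasses, x3 = kg of DDGS, x4 = kg of canola meal, x5 = kg of cottonseed meal.
Minimise 0.14x1 + 0.17x2 + 0.24x3 + 0.43x4 + 0.34x5 with:
  0.9x1 + 0.7x2 + 8.1x3 + 10.9x4 + 12x5 ≥ 20.8   (phosphorus)
  1.9x1 + 7.5x2 + 0.8x3 + 6.9x4 + 1.9x5 ≥ 4.8   (calcium)
  12x1 + 9.2x2 + 13.7x3 + 9.6x4 + 9.3x5 ≥ 13.2   (metabolisable energy)
  x1, x2, x3, x4, x5 ≥ 0.
The minimum-cost mix takes nothing from cassava meal, DDGS, canola meal — only molasses, cottonseed meal. Binding constraints: phosphorus and calcium.
That vertex is x2 = 0.2039, x5 = 1.721.
Objective = 0.17·0.2039 + 0.34·1.721 = 0.61980.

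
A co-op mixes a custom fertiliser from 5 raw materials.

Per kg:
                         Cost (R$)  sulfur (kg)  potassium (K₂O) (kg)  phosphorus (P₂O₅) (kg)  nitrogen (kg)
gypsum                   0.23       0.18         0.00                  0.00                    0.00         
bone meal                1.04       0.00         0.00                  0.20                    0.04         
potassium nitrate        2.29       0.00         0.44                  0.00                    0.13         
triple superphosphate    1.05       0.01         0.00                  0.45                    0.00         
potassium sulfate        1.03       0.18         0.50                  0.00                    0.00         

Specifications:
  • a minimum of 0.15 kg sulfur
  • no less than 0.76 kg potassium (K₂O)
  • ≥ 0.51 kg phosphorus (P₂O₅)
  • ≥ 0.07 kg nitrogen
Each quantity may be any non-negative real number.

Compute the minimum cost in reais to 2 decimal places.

Treat it as an LP. Let x1 = kg of gypsum, x2 = kg of bone meal, x3 = kg of potassium nitrate, x4 = kg of triple superphosphate, x5 = kg of potassium sulfate.
Minimise 0.23x1 + 1.04x2 + 2.29x3 + 1.05x4 + 1.03x5 subject to:
  0.18x1 + 0.01x4 + 0.18x5 ≥ 0.15   (sulfur)
  0.44x3 + 0.5x5 ≥ 0.76   (potassium (K₂O))
  0.2x2 + 0.45x4 ≥ 0.51   (phosphorus (P₂O₅))
  0.04x2 + 0.13x3 ≥ 0.07   (nitrogen)
  x1, x2, x3, x4, x5 ≥ 0.
The minimum-cost mix takes nothing from gypsum, bone meal — only potassium nitrate, triple superphosphate, potassium sulfate. The potassium (K₂O), phosphorus (P₂O₅), nitrogen requirements are met with equality.
So potassium nitrate = 0.5385 kg, triple superphosphate = 1.133 kg, potassium sulfate = 1.046 kg.
Objective = 2.29·0.5385 + 1.05·1.133 + 1.03·1.046 = 3.5002.

R$3.50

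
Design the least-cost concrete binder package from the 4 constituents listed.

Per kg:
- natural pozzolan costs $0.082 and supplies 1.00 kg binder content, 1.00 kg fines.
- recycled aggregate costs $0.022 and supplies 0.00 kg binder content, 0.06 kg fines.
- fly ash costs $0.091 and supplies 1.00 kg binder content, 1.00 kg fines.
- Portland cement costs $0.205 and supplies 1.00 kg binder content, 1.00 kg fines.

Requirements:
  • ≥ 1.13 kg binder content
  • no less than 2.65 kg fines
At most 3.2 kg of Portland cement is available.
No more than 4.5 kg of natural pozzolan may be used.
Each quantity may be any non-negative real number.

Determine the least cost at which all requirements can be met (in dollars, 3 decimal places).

Set it up as a linear program. Let x1 = kg of natural pozzolan, x2 = kg of recycled aggregate, x3 = kg of fly ash, x4 = kg of Portland cement.
Minimize 0.082x1 + 0.022x2 + 0.091x3 + 0.205x4 with:
  1x1 + 1x3 + 1x4 ≥ 1.13   (binder content)
  1x1 + 0.06x2 + 1x3 + 1x4 ≥ 2.65   (fines)
  x4 ≤ 3.2
  x1 ≤ 4.5
  x1, x2, x3, x4 ≥ 0.
The cheapest feasible vertex uses only natural pozzolan; recycled aggregate, fly ash, Portland cement are not used. Binding constraint: fines.
So natural pozzolan = 2.65 kg.
Cost = 0.082·2.65 = 0.21730.

$0.217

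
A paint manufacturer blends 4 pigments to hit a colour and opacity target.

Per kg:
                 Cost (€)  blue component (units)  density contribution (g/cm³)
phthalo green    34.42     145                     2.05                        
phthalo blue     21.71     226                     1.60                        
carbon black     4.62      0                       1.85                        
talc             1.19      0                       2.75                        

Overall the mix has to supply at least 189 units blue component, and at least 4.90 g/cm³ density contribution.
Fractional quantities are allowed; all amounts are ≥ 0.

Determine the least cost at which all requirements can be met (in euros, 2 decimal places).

€19.70

Set it up as a linear program. Let x1 = kg of phthalo green, x2 = kg of phthalo blue, x3 = kg of carbon black, x4 = kg of talc.
Minimize 34.42x1 + 21.71x2 + 4.62x3 + 1.19x4 s.t.:
  145x1 + 226x2 ≥ 189   (blue component)
  2.05x1 + 1.6x2 + 1.85x3 + 2.75x4 ≥ 4.9   (density contribution)
  x1, x2, x3, x4 ≥ 0.
The cheapest feasible vertex uses only phthalo blue, talc; phthalo green, carbon black are not used. There the blue component and density contribution constraints are tight.
Optimal quantities: phthalo blue = 0.8363 kg, talc = 1.295 kg.
Total cost: 21.71·0.8363 + 1.19·1.295 = 19.6971.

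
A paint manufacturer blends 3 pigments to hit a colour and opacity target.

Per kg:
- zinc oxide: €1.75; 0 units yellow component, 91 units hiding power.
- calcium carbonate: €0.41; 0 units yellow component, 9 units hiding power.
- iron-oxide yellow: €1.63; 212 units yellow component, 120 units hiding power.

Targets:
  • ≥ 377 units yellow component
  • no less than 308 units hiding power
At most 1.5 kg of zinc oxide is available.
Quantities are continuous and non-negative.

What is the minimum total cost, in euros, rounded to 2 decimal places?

Treat it as an LP. Let x1 = kg of zinc oxide, x2 = kg of calcium carbonate, x3 = kg of iron-oxide yellow.
Minimise 1.75x1 + 0.41x2 + 1.63x3 with:
  212x3 ≥ 377   (yellow component)
  91x1 + 9x2 + 120x3 ≥ 308   (hiding power)
  x1 ≤ 1.5
  x1, x2, x3 ≥ 0.
The minimum-cost mix takes nothing from zinc oxide, calcium carbonate — only iron-oxide yellow. There the hiding power constraint is tight.
So iron-oxide yellow = 2.567 kg.
Total cost: 1.63·2.567 = 4.1842.

€4.18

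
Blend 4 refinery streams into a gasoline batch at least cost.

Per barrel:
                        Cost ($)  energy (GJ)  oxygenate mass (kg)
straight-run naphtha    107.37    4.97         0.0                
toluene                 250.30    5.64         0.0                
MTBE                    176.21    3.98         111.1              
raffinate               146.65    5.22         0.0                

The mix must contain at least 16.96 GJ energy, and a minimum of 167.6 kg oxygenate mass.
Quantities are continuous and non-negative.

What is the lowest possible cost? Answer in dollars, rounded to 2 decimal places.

$502.51

Treat it as an LP. Let x1 = barrels of straight-run naphtha, x2 = barrels of toluene, x3 = barrels of MTBE, x4 = barrels of raffinate.
Minimize 107.37x1 + 250.3x2 + 176.21x3 + 146.65x4 s.t.:
  4.97x1 + 5.64x2 + 3.98x3 + 5.22x4 ≥ 16.96   (energy)
  111.1x3 ≥ 167.6   (oxygenate mass)
  x1, x2, x3, x4 ≥ 0.
The optimal basis is {straight-run naphtha, MTBE}; toluene, raffinate drop out. The energy and oxygenate mass requirements are met with equality.
Optimal quantities: straight-run naphtha = 2.20442 barrels, MTBE = 1.50855 barrels.
Cost = 107.37·2.20442 + 176.21·1.50855 = 502.5102.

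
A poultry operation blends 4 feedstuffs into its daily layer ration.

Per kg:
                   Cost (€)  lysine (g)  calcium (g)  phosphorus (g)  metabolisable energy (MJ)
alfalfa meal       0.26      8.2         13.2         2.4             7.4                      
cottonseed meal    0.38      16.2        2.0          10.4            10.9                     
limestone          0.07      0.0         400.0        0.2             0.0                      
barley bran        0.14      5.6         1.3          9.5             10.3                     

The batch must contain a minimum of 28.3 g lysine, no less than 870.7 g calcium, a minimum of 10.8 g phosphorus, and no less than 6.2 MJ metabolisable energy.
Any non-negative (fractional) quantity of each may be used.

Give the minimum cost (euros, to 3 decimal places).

This is a linear program. Let x1 = kg of alfalfa meal, x2 = kg of cottonseed meal, x3 = kg of limestone, x4 = kg of barley bran.
Minimise 0.26x1 + 0.38x2 + 0.07x3 + 0.14x4 s.t.:
  8.2x1 + 16.2x2 + 5.6x4 ≥ 28.3   (lysine)
  13.2x1 + 2x2 + 400x3 + 1.3x4 ≥ 870.7   (calcium)
  2.4x1 + 10.4x2 + 0.2x3 + 9.5x4 ≥ 10.8   (phosphorus)
  7.4x1 + 10.9x2 + 10.3x4 ≥ 6.2   (metabolisable energy)
  x1, x2, x3, x4 ≥ 0.
The cheapest feasible vertex uses only cottonseed meal, limestone; alfalfa meal, barley bran are not used. There the lysine and calcium constraints are tight.
Solving gives x2 = 1.747, x3 = 2.168.
Total cost: 0.38·1.747 + 0.07·2.168 = 0.81562.

€0.816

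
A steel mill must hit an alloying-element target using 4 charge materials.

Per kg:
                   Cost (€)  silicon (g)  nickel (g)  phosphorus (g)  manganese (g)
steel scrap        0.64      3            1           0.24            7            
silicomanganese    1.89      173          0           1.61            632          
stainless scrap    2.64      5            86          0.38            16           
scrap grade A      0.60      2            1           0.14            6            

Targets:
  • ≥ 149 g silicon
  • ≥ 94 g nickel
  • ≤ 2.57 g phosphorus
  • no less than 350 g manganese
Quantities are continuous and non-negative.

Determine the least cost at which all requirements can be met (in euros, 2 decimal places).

€4.45

Let x1 = kg of steel scrap, x2 = kg of silicomanganese, x3 = kg of stainless scrap, x4 = kg of scrap grade A.
min 0.64x1 + 1.89x2 + 2.64x3 + 0.6x4 s.t.:
  3x1 + 173x2 + 5x3 + 2x4 ≥ 149   (silicon)
  1x1 + 86x3 + 1x4 ≥ 94   (nickel)
  0.24x1 + 1.61x2 + 0.38x3 + 0.14x4 ≤ 2.57   (phosphorus)
  7x1 + 632x2 + 16x3 + 6x4 ≥ 350   (manganese)
  x1, x2, x3, x4 ≥ 0.
The cheapest feasible vertex uses only silicomanganese, stainless scrap; steel scrap, scrap grade A are not used. The silicon and nickel requirements are met with equality.
Optimal quantities: silicomanganese = 0.8297 kg, stainless scrap = 1.093 kg.
Total cost: 1.89·0.8297 + 2.64·1.093 = 4.4537.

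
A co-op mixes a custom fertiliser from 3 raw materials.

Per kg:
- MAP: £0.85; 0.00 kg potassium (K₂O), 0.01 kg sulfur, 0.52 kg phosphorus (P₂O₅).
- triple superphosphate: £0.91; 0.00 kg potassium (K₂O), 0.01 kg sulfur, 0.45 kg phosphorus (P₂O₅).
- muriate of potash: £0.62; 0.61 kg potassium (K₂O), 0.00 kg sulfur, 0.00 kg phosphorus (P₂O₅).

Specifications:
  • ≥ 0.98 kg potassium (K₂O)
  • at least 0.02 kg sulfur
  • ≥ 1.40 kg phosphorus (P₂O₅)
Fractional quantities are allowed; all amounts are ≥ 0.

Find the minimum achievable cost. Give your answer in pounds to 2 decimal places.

£3.28

This is a linear program. Let x1 = kg of MAP, x2 = kg of triple superphosphate, x3 = kg of muriate of potash.
Minimise 0.85x1 + 0.91x2 + 0.62x3 subject to:
  0.61x3 ≥ 0.98   (potassium (K₂O))
  0.01x1 + 0.01x2 ≥ 0.02   (sulfur)
  0.52x1 + 0.45x2 ≥ 1.4   (phosphorus (P₂O₅))
  x1, x2, x3 ≥ 0.
The cheapest feasible vertex uses only MAP, muriate of potash; triple superphosphate is not used. Binding constraints: potassium (K₂O) and phosphorus (P₂O₅).
Optimal quantities: MAP = 2.692 kg, muriate of potash = 1.607 kg.
Objective = 0.85·2.692 + 0.62·1.607 = 3.2845.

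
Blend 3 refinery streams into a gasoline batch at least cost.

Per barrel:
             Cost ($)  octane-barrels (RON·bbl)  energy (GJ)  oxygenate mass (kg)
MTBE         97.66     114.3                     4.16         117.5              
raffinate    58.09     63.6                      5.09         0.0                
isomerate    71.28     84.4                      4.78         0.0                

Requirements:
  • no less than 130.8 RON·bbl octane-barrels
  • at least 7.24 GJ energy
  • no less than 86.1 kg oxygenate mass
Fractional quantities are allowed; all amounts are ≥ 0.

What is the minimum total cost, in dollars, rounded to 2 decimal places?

Let x1 = barrels of MTBE, x2 = barrels of raffinate, x3 = barrels of isomerate.
Minimize 97.66x1 + 58.09x2 + 71.28x3 subject to:
  114.3x1 + 63.6x2 + 84.4x3 ≥ 130.8   (octane-barrels)
  4.16x1 + 5.09x2 + 4.78x3 ≥ 7.24   (energy)
  117.5x1 ≥ 86.1   (oxygenate mass)
  x1, x2, x3 ≥ 0.
At the optimum only MTBE, raffinate are positive (isomerate = 0). There the energy and oxygenate mass constraints are tight.
Optimal quantities: MTBE = 0.7328 barrels, raffinate = 0.8235 barrels.
Hence cost = 97.66·0.7328 + 58.09·0.8235 = $119.4024.

$119.40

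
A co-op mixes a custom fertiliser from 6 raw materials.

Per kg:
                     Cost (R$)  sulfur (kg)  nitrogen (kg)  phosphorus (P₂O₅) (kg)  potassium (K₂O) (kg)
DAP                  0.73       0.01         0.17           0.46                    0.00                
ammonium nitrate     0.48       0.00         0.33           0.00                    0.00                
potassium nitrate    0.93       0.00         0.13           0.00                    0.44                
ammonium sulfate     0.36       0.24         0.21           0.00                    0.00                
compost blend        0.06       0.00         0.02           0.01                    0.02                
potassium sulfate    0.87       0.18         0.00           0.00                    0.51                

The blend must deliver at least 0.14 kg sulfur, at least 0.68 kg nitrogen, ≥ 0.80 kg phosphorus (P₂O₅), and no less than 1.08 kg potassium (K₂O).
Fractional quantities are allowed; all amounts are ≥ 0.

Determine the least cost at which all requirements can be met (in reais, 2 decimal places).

Treat it as an LP. Let x1 = kg of DAP, x2 = kg of ammonium nitrate, x3 = kg of potassium nitrate, x4 = kg of ammonium sulfate, x5 = kg of compost blend, x6 = kg of potassium sulfate.
min 0.73x1 + 0.48x2 + 0.93x3 + 0.36x4 + 0.06x5 + 0.87x6 with:
  0.01x1 + 0.24x4 + 0.18x6 ≥ 0.14   (sulfur)
  0.17x1 + 0.33x2 + 0.13x3 + 0.21x4 + 0.02x5 ≥ 0.68   (nitrogen)
  0.46x1 + 0.01x5 ≥ 0.8   (phosphorus (P₂O₅))
  0.44x3 + 0.02x5 + 0.51x6 ≥ 1.08   (potassium (K₂O))
  x1, x2, x3, x4, x5, x6 ≥ 0.
The optimal basis is {DAP, compost blend, potassium sulfate}; ammonium nitrate, potassium nitrate, ammonium sulfate drop out. Binding constraints: nitrogen, phosphorus (P₂O₅), potassium (K₂O).
That vertex is x1 = 1.227, x5 = 23.57, x6 = 1.193.
Hence cost = 0.73·1.227 + 0.06·23.57 + 0.87·1.193 = R$3.3478.

R$3.35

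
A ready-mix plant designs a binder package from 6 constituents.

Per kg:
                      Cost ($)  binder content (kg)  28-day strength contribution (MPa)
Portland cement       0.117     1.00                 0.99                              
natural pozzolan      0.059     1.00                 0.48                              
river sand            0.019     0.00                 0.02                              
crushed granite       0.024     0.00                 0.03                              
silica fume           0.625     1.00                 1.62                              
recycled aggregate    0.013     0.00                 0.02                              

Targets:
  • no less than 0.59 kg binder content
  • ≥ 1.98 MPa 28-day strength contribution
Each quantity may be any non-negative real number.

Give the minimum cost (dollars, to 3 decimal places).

Let x1 = kg of Portland cement, x2 = kg of natural pozzolan, x3 = kg of river sand, x4 = kg of crushed granite, x5 = kg of silica fume, x6 = kg of recycled aggregate.
Minimise 0.117x1 + 0.059x2 + 0.019x3 + 0.024x4 + 0.625x5 + 0.013x6 subject to:
  1x1 + 1x2 + 1x5 ≥ 0.59   (binder content)
  0.99x1 + 0.48x2 + 0.02x3 + 0.03x4 + 1.62x5 + 0.02x6 ≥ 1.98   (28-day strength contribution)
  x1, x2, x3, x4, x5, x6 ≥ 0.
The cheapest feasible vertex uses only Portland cement; natural pozzolan, river sand, crushed granite, silica fume, recycled aggregate are not used. The 28-day strength contribution requirement is met with equality.
Solving gives x1 = 2.
Objective = 0.117·2 = 0.23400.

$0.234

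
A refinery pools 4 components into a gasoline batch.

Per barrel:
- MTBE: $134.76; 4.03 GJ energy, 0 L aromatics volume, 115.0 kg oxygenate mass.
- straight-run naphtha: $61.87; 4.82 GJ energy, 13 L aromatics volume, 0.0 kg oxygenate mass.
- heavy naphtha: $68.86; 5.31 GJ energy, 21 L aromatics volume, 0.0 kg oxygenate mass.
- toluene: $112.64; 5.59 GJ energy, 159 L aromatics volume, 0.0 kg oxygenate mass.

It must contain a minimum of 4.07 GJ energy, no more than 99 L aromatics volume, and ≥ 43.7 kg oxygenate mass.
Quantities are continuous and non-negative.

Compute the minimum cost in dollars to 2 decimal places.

Let x1 = barrels of MTBE, x2 = barrels of straight-run naphtha, x3 = barrels of heavy naphtha, x4 = barrels of toluene.
Minimize 134.76x1 + 61.87x2 + 68.86x3 + 112.64x4 with:
  4.03x1 + 4.82x2 + 5.31x3 + 5.59x4 ≥ 4.07   (energy)
  13x2 + 21x3 + 159x4 ≤ 99   (aromatics volume)
  115x1 ≥ 43.7   (oxygenate mass)
  x1, x2, x3, x4 ≥ 0.
The optimal basis is {MTBE, straight-run naphtha}; heavy naphtha, toluene drop out. There the energy and oxygenate mass constraints are tight.
Optimal quantities: MTBE = 0.38 barrels, straight-run naphtha = 0.52668 barrels.
Objective = 134.76·0.38 + 61.87·0.52668 = 83.7945.

$83.79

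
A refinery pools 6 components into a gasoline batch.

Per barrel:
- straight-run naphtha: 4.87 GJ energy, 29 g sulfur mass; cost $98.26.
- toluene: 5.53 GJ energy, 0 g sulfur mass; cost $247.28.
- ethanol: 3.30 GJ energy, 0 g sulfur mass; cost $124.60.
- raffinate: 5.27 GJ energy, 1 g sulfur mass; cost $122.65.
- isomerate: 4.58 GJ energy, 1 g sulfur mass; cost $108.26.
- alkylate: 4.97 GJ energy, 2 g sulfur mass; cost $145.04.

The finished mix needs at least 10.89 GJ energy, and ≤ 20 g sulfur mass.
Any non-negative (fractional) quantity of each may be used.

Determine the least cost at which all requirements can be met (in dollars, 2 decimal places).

$243.81

Let x1 = barrels of straight-run naphtha, x2 = barrels of toluene, x3 = barrels of ethanol, x4 = barrels of raffinate, x5 = barrels of isomerate, x6 = barrels of alkylate.
Minimize 98.26x1 + 247.28x2 + 124.6x3 + 122.65x4 + 108.26x5 + 145.04x6 with:
  4.87x1 + 5.53x2 + 3.3x3 + 5.27x4 + 4.58x5 + 4.97x6 ≥ 10.89   (energy)
  29x1 + 1x4 + 1x5 + 2x6 ≤ 20   (sulfur mass)
  x1, x2, x3, x4, x5, x6 ≥ 0.
At the optimum only straight-run naphtha, raffinate are positive (toluene, ethanol, isomerate, alkylate = 0). Binding constraints: energy and sulfur mass.
Solving gives x1 = 0.63875, x4 = 1.4761.
Hence cost = 98.26·0.63875 + 122.65·1.4761 = $243.8072.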